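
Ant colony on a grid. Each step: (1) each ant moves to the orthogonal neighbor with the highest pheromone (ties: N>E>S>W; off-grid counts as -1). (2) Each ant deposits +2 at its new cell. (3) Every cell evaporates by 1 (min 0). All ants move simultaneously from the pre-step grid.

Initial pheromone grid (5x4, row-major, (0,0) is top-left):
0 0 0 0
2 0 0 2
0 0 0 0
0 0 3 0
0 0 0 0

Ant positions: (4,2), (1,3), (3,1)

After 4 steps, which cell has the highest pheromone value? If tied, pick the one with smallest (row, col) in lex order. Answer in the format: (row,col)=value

Step 1: ant0:(4,2)->N->(3,2) | ant1:(1,3)->N->(0,3) | ant2:(3,1)->E->(3,2)
  grid max=6 at (3,2)
Step 2: ant0:(3,2)->N->(2,2) | ant1:(0,3)->S->(1,3) | ant2:(3,2)->N->(2,2)
  grid max=5 at (3,2)
Step 3: ant0:(2,2)->S->(3,2) | ant1:(1,3)->N->(0,3) | ant2:(2,2)->S->(3,2)
  grid max=8 at (3,2)
Step 4: ant0:(3,2)->N->(2,2) | ant1:(0,3)->S->(1,3) | ant2:(3,2)->N->(2,2)
  grid max=7 at (3,2)
Final grid:
  0 0 0 0
  0 0 0 2
  0 0 5 0
  0 0 7 0
  0 0 0 0
Max pheromone 7 at (3,2)

Answer: (3,2)=7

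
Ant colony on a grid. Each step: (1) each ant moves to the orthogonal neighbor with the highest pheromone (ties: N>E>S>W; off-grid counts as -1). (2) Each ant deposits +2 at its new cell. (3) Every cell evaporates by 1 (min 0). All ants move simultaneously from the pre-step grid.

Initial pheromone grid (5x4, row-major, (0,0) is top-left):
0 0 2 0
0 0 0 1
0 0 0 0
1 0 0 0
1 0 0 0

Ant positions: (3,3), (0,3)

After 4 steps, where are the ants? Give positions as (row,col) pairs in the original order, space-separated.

Step 1: ant0:(3,3)->N->(2,3) | ant1:(0,3)->W->(0,2)
  grid max=3 at (0,2)
Step 2: ant0:(2,3)->N->(1,3) | ant1:(0,2)->E->(0,3)
  grid max=2 at (0,2)
Step 3: ant0:(1,3)->N->(0,3) | ant1:(0,3)->W->(0,2)
  grid max=3 at (0,2)
Step 4: ant0:(0,3)->W->(0,2) | ant1:(0,2)->E->(0,3)
  grid max=4 at (0,2)

(0,2) (0,3)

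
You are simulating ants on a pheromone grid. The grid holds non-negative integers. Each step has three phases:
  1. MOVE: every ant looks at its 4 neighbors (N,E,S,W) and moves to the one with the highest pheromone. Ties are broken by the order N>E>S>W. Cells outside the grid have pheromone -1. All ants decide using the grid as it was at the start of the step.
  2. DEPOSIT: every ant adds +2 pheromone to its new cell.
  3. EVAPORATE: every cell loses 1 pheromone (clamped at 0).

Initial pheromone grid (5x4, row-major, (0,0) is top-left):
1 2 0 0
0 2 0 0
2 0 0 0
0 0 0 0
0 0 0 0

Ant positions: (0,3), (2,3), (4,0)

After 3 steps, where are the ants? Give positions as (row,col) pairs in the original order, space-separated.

Step 1: ant0:(0,3)->S->(1,3) | ant1:(2,3)->N->(1,3) | ant2:(4,0)->N->(3,0)
  grid max=3 at (1,3)
Step 2: ant0:(1,3)->N->(0,3) | ant1:(1,3)->N->(0,3) | ant2:(3,0)->N->(2,0)
  grid max=3 at (0,3)
Step 3: ant0:(0,3)->S->(1,3) | ant1:(0,3)->S->(1,3) | ant2:(2,0)->N->(1,0)
  grid max=5 at (1,3)

(1,3) (1,3) (1,0)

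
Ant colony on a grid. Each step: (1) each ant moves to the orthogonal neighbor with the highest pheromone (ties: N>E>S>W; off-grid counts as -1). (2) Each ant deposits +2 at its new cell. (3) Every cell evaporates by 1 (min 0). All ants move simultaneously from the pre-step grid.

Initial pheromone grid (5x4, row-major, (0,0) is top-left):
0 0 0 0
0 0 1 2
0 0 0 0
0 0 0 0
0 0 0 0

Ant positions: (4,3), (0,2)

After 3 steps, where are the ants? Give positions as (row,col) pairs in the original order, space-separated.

Step 1: ant0:(4,3)->N->(3,3) | ant1:(0,2)->S->(1,2)
  grid max=2 at (1,2)
Step 2: ant0:(3,3)->N->(2,3) | ant1:(1,2)->E->(1,3)
  grid max=2 at (1,3)
Step 3: ant0:(2,3)->N->(1,3) | ant1:(1,3)->S->(2,3)
  grid max=3 at (1,3)

(1,3) (2,3)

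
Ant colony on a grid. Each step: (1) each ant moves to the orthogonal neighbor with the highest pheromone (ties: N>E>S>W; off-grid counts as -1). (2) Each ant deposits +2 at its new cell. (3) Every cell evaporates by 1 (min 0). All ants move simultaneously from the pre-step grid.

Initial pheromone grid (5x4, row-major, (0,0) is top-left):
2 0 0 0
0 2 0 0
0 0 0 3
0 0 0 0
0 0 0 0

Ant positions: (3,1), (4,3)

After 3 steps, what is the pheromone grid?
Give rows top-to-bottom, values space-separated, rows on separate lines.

After step 1: ants at (2,1),(3,3)
  1 0 0 0
  0 1 0 0
  0 1 0 2
  0 0 0 1
  0 0 0 0
After step 2: ants at (1,1),(2,3)
  0 0 0 0
  0 2 0 0
  0 0 0 3
  0 0 0 0
  0 0 0 0
After step 3: ants at (0,1),(1,3)
  0 1 0 0
  0 1 0 1
  0 0 0 2
  0 0 0 0
  0 0 0 0

0 1 0 0
0 1 0 1
0 0 0 2
0 0 0 0
0 0 0 0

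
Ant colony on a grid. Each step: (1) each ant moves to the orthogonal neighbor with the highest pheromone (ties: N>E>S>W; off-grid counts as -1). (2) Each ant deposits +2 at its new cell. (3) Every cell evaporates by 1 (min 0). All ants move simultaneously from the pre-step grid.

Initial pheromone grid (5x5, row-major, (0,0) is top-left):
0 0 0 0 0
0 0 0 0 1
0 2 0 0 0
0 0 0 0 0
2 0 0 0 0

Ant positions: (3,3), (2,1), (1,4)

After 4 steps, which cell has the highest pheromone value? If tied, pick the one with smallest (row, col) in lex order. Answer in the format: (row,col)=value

Answer: (1,3)=3

Derivation:
Step 1: ant0:(3,3)->N->(2,3) | ant1:(2,1)->N->(1,1) | ant2:(1,4)->N->(0,4)
  grid max=1 at (0,4)
Step 2: ant0:(2,3)->N->(1,3) | ant1:(1,1)->S->(2,1) | ant2:(0,4)->S->(1,4)
  grid max=2 at (2,1)
Step 3: ant0:(1,3)->E->(1,4) | ant1:(2,1)->N->(1,1) | ant2:(1,4)->W->(1,3)
  grid max=2 at (1,3)
Step 4: ant0:(1,4)->W->(1,3) | ant1:(1,1)->S->(2,1) | ant2:(1,3)->E->(1,4)
  grid max=3 at (1,3)
Final grid:
  0 0 0 0 0
  0 0 0 3 3
  0 2 0 0 0
  0 0 0 0 0
  0 0 0 0 0
Max pheromone 3 at (1,3)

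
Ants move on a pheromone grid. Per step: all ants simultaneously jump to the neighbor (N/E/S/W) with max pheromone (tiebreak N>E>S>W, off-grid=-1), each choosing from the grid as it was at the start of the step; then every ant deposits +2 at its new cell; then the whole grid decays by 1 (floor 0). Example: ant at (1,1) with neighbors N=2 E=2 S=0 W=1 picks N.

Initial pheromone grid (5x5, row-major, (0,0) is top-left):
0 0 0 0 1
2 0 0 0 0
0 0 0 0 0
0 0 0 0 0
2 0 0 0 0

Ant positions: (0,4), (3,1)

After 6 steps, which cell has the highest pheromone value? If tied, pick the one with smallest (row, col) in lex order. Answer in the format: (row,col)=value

Answer: (0,4)=3

Derivation:
Step 1: ant0:(0,4)->S->(1,4) | ant1:(3,1)->N->(2,1)
  grid max=1 at (1,0)
Step 2: ant0:(1,4)->N->(0,4) | ant1:(2,1)->N->(1,1)
  grid max=1 at (0,4)
Step 3: ant0:(0,4)->S->(1,4) | ant1:(1,1)->N->(0,1)
  grid max=1 at (0,1)
Step 4: ant0:(1,4)->N->(0,4) | ant1:(0,1)->E->(0,2)
  grid max=1 at (0,2)
Step 5: ant0:(0,4)->S->(1,4) | ant1:(0,2)->E->(0,3)
  grid max=1 at (0,3)
Step 6: ant0:(1,4)->N->(0,4) | ant1:(0,3)->E->(0,4)
  grid max=3 at (0,4)
Final grid:
  0 0 0 0 3
  0 0 0 0 0
  0 0 0 0 0
  0 0 0 0 0
  0 0 0 0 0
Max pheromone 3 at (0,4)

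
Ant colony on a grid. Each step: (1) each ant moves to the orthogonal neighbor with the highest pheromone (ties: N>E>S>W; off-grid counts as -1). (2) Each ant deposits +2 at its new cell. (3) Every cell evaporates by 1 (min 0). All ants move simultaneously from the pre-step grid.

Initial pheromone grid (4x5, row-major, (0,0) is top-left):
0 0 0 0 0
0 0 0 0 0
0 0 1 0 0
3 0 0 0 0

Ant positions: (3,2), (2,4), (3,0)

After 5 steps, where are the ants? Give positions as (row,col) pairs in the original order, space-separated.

Step 1: ant0:(3,2)->N->(2,2) | ant1:(2,4)->N->(1,4) | ant2:(3,0)->N->(2,0)
  grid max=2 at (2,2)
Step 2: ant0:(2,2)->N->(1,2) | ant1:(1,4)->N->(0,4) | ant2:(2,0)->S->(3,0)
  grid max=3 at (3,0)
Step 3: ant0:(1,2)->S->(2,2) | ant1:(0,4)->S->(1,4) | ant2:(3,0)->N->(2,0)
  grid max=2 at (2,2)
Step 4: ant0:(2,2)->N->(1,2) | ant1:(1,4)->N->(0,4) | ant2:(2,0)->S->(3,0)
  grid max=3 at (3,0)
Step 5: ant0:(1,2)->S->(2,2) | ant1:(0,4)->S->(1,4) | ant2:(3,0)->N->(2,0)
  grid max=2 at (2,2)

(2,2) (1,4) (2,0)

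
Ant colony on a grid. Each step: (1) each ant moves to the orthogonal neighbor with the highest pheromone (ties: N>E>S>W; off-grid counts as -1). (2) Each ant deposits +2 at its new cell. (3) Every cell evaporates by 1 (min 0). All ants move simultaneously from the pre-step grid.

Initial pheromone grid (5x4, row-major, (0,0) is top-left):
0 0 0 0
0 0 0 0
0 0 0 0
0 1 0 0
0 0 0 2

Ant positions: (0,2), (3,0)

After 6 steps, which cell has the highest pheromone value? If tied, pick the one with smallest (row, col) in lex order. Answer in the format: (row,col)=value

Answer: (1,3)=1

Derivation:
Step 1: ant0:(0,2)->E->(0,3) | ant1:(3,0)->E->(3,1)
  grid max=2 at (3,1)
Step 2: ant0:(0,3)->S->(1,3) | ant1:(3,1)->N->(2,1)
  grid max=1 at (1,3)
Step 3: ant0:(1,3)->N->(0,3) | ant1:(2,1)->S->(3,1)
  grid max=2 at (3,1)
Step 4: ant0:(0,3)->S->(1,3) | ant1:(3,1)->N->(2,1)
  grid max=1 at (1,3)
Step 5: ant0:(1,3)->N->(0,3) | ant1:(2,1)->S->(3,1)
  grid max=2 at (3,1)
Step 6: ant0:(0,3)->S->(1,3) | ant1:(3,1)->N->(2,1)
  grid max=1 at (1,3)
Final grid:
  0 0 0 0
  0 0 0 1
  0 1 0 0
  0 1 0 0
  0 0 0 0
Max pheromone 1 at (1,3)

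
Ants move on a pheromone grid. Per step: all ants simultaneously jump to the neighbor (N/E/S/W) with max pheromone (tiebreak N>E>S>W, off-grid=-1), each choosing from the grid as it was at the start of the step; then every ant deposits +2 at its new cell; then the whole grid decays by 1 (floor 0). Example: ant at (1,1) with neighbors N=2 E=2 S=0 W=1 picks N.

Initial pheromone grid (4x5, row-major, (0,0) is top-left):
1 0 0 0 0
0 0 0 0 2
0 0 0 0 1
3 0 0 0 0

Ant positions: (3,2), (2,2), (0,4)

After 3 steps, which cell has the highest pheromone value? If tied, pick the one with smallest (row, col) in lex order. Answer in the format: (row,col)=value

Answer: (1,2)=3

Derivation:
Step 1: ant0:(3,2)->N->(2,2) | ant1:(2,2)->N->(1,2) | ant2:(0,4)->S->(1,4)
  grid max=3 at (1,4)
Step 2: ant0:(2,2)->N->(1,2) | ant1:(1,2)->S->(2,2) | ant2:(1,4)->N->(0,4)
  grid max=2 at (1,2)
Step 3: ant0:(1,2)->S->(2,2) | ant1:(2,2)->N->(1,2) | ant2:(0,4)->S->(1,4)
  grid max=3 at (1,2)
Final grid:
  0 0 0 0 0
  0 0 3 0 3
  0 0 3 0 0
  0 0 0 0 0
Max pheromone 3 at (1,2)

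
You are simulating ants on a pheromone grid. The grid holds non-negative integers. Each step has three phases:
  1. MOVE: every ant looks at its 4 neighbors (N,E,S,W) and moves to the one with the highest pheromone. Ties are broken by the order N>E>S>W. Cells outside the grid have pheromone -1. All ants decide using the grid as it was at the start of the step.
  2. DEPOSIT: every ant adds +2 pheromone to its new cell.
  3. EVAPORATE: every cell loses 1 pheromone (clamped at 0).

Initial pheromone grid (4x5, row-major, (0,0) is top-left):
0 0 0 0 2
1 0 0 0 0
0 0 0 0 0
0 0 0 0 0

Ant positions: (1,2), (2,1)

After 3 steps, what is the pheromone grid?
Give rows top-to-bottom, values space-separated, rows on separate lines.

After step 1: ants at (0,2),(1,1)
  0 0 1 0 1
  0 1 0 0 0
  0 0 0 0 0
  0 0 0 0 0
After step 2: ants at (0,3),(0,1)
  0 1 0 1 0
  0 0 0 0 0
  0 0 0 0 0
  0 0 0 0 0
After step 3: ants at (0,4),(0,2)
  0 0 1 0 1
  0 0 0 0 0
  0 0 0 0 0
  0 0 0 0 0

0 0 1 0 1
0 0 0 0 0
0 0 0 0 0
0 0 0 0 0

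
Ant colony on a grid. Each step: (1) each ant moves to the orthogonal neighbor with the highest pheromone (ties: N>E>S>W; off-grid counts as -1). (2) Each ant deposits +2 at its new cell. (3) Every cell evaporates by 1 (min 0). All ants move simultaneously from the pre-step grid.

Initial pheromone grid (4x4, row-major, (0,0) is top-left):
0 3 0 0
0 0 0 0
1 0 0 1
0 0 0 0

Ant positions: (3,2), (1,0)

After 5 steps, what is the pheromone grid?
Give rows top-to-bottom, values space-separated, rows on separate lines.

After step 1: ants at (2,2),(2,0)
  0 2 0 0
  0 0 0 0
  2 0 1 0
  0 0 0 0
After step 2: ants at (1,2),(1,0)
  0 1 0 0
  1 0 1 0
  1 0 0 0
  0 0 0 0
After step 3: ants at (0,2),(2,0)
  0 0 1 0
  0 0 0 0
  2 0 0 0
  0 0 0 0
After step 4: ants at (0,3),(1,0)
  0 0 0 1
  1 0 0 0
  1 0 0 0
  0 0 0 0
After step 5: ants at (1,3),(2,0)
  0 0 0 0
  0 0 0 1
  2 0 0 0
  0 0 0 0

0 0 0 0
0 0 0 1
2 0 0 0
0 0 0 0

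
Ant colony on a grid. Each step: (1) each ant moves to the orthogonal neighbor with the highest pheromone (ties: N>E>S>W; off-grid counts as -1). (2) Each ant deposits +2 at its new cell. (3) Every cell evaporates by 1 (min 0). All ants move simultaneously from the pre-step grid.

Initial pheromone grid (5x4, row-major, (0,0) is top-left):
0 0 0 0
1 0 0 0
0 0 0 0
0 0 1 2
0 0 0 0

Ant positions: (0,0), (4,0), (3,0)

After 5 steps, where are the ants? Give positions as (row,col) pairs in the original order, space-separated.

Step 1: ant0:(0,0)->S->(1,0) | ant1:(4,0)->N->(3,0) | ant2:(3,0)->N->(2,0)
  grid max=2 at (1,0)
Step 2: ant0:(1,0)->S->(2,0) | ant1:(3,0)->N->(2,0) | ant2:(2,0)->N->(1,0)
  grid max=4 at (2,0)
Step 3: ant0:(2,0)->N->(1,0) | ant1:(2,0)->N->(1,0) | ant2:(1,0)->S->(2,0)
  grid max=6 at (1,0)
Step 4: ant0:(1,0)->S->(2,0) | ant1:(1,0)->S->(2,0) | ant2:(2,0)->N->(1,0)
  grid max=8 at (2,0)
Step 5: ant0:(2,0)->N->(1,0) | ant1:(2,0)->N->(1,0) | ant2:(1,0)->S->(2,0)
  grid max=10 at (1,0)

(1,0) (1,0) (2,0)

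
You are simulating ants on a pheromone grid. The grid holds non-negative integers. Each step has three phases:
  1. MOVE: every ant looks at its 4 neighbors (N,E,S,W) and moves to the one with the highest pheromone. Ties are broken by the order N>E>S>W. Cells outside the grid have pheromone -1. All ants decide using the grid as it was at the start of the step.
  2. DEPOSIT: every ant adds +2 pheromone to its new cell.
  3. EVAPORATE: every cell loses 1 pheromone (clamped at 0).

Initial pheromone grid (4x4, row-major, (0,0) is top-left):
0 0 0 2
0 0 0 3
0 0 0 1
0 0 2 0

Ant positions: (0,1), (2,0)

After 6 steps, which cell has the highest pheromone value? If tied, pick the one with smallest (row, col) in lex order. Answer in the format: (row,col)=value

Answer: (0,3)=4

Derivation:
Step 1: ant0:(0,1)->E->(0,2) | ant1:(2,0)->N->(1,0)
  grid max=2 at (1,3)
Step 2: ant0:(0,2)->E->(0,3) | ant1:(1,0)->N->(0,0)
  grid max=2 at (0,3)
Step 3: ant0:(0,3)->S->(1,3) | ant1:(0,0)->E->(0,1)
  grid max=2 at (1,3)
Step 4: ant0:(1,3)->N->(0,3) | ant1:(0,1)->E->(0,2)
  grid max=2 at (0,3)
Step 5: ant0:(0,3)->S->(1,3) | ant1:(0,2)->E->(0,3)
  grid max=3 at (0,3)
Step 6: ant0:(1,3)->N->(0,3) | ant1:(0,3)->S->(1,3)
  grid max=4 at (0,3)
Final grid:
  0 0 0 4
  0 0 0 3
  0 0 0 0
  0 0 0 0
Max pheromone 4 at (0,3)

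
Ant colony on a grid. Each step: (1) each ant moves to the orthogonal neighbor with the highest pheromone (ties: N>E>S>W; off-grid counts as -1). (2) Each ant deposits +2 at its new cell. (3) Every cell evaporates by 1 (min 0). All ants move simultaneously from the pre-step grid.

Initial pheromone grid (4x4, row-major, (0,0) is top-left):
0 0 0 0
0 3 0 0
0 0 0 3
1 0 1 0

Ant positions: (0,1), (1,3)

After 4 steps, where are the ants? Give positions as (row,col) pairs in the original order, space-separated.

Step 1: ant0:(0,1)->S->(1,1) | ant1:(1,3)->S->(2,3)
  grid max=4 at (1,1)
Step 2: ant0:(1,1)->N->(0,1) | ant1:(2,3)->N->(1,3)
  grid max=3 at (1,1)
Step 3: ant0:(0,1)->S->(1,1) | ant1:(1,3)->S->(2,3)
  grid max=4 at (1,1)
Step 4: ant0:(1,1)->N->(0,1) | ant1:(2,3)->N->(1,3)
  grid max=3 at (1,1)

(0,1) (1,3)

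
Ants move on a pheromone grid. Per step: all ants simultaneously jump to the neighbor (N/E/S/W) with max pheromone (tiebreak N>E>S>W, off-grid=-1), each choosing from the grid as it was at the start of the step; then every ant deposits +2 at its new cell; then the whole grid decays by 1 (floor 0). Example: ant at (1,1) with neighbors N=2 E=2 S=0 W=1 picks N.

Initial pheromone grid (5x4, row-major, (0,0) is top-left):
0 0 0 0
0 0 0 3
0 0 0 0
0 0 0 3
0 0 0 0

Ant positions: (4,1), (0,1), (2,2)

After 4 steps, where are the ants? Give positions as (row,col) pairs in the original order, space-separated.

Step 1: ant0:(4,1)->N->(3,1) | ant1:(0,1)->E->(0,2) | ant2:(2,2)->N->(1,2)
  grid max=2 at (1,3)
Step 2: ant0:(3,1)->N->(2,1) | ant1:(0,2)->S->(1,2) | ant2:(1,2)->E->(1,3)
  grid max=3 at (1,3)
Step 3: ant0:(2,1)->N->(1,1) | ant1:(1,2)->E->(1,3) | ant2:(1,3)->W->(1,2)
  grid max=4 at (1,3)
Step 4: ant0:(1,1)->E->(1,2) | ant1:(1,3)->W->(1,2) | ant2:(1,2)->E->(1,3)
  grid max=6 at (1,2)

(1,2) (1,2) (1,3)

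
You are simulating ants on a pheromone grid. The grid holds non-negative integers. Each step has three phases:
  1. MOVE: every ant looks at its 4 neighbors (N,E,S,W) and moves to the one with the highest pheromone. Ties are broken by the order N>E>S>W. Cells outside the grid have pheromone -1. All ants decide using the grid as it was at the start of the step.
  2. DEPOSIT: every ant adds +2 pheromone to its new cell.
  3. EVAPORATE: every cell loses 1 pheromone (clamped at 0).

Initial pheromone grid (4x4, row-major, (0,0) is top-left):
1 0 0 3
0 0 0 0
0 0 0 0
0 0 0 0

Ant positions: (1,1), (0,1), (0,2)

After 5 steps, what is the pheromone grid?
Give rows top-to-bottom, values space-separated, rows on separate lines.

After step 1: ants at (0,1),(0,0),(0,3)
  2 1 0 4
  0 0 0 0
  0 0 0 0
  0 0 0 0
After step 2: ants at (0,0),(0,1),(1,3)
  3 2 0 3
  0 0 0 1
  0 0 0 0
  0 0 0 0
After step 3: ants at (0,1),(0,0),(0,3)
  4 3 0 4
  0 0 0 0
  0 0 0 0
  0 0 0 0
After step 4: ants at (0,0),(0,1),(1,3)
  5 4 0 3
  0 0 0 1
  0 0 0 0
  0 0 0 0
After step 5: ants at (0,1),(0,0),(0,3)
  6 5 0 4
  0 0 0 0
  0 0 0 0
  0 0 0 0

6 5 0 4
0 0 0 0
0 0 0 0
0 0 0 0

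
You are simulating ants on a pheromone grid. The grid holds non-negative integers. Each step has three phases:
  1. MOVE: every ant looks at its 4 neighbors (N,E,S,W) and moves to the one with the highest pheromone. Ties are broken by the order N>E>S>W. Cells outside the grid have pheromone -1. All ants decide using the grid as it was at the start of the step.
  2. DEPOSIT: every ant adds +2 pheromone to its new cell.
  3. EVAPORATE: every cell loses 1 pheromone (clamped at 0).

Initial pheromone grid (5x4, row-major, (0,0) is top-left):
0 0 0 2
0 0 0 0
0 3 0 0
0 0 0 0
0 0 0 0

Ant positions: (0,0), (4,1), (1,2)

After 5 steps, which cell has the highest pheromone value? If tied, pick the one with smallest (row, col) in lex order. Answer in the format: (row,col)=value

Step 1: ant0:(0,0)->E->(0,1) | ant1:(4,1)->N->(3,1) | ant2:(1,2)->N->(0,2)
  grid max=2 at (2,1)
Step 2: ant0:(0,1)->E->(0,2) | ant1:(3,1)->N->(2,1) | ant2:(0,2)->E->(0,3)
  grid max=3 at (2,1)
Step 3: ant0:(0,2)->E->(0,3) | ant1:(2,1)->N->(1,1) | ant2:(0,3)->W->(0,2)
  grid max=3 at (0,2)
Step 4: ant0:(0,3)->W->(0,2) | ant1:(1,1)->S->(2,1) | ant2:(0,2)->E->(0,3)
  grid max=4 at (0,2)
Step 5: ant0:(0,2)->E->(0,3) | ant1:(2,1)->N->(1,1) | ant2:(0,3)->W->(0,2)
  grid max=5 at (0,2)
Final grid:
  0 0 5 5
  0 1 0 0
  0 2 0 0
  0 0 0 0
  0 0 0 0
Max pheromone 5 at (0,2)

Answer: (0,2)=5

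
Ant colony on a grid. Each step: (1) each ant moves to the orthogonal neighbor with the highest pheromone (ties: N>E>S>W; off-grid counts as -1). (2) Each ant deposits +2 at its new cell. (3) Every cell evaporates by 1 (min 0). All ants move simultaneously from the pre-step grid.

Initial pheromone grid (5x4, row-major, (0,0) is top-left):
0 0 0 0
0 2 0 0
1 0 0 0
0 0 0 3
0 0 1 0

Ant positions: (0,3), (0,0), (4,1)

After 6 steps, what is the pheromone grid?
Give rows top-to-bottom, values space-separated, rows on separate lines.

After step 1: ants at (1,3),(0,1),(4,2)
  0 1 0 0
  0 1 0 1
  0 0 0 0
  0 0 0 2
  0 0 2 0
After step 2: ants at (0,3),(1,1),(3,2)
  0 0 0 1
  0 2 0 0
  0 0 0 0
  0 0 1 1
  0 0 1 0
After step 3: ants at (1,3),(0,1),(3,3)
  0 1 0 0
  0 1 0 1
  0 0 0 0
  0 0 0 2
  0 0 0 0
After step 4: ants at (0,3),(1,1),(2,3)
  0 0 0 1
  0 2 0 0
  0 0 0 1
  0 0 0 1
  0 0 0 0
After step 5: ants at (1,3),(0,1),(3,3)
  0 1 0 0
  0 1 0 1
  0 0 0 0
  0 0 0 2
  0 0 0 0
After step 6: ants at (0,3),(1,1),(2,3)
  0 0 0 1
  0 2 0 0
  0 0 0 1
  0 0 0 1
  0 0 0 0

0 0 0 1
0 2 0 0
0 0 0 1
0 0 0 1
0 0 0 0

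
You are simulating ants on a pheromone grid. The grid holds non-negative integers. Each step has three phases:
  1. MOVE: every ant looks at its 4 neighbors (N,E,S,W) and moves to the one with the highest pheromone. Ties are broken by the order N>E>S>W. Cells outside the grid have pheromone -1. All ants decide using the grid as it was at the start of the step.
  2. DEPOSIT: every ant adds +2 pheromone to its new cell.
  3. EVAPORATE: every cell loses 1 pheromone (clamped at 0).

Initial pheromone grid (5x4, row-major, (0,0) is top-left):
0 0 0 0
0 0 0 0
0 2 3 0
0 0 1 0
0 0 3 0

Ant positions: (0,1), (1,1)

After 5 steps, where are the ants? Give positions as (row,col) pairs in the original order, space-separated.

Step 1: ant0:(0,1)->E->(0,2) | ant1:(1,1)->S->(2,1)
  grid max=3 at (2,1)
Step 2: ant0:(0,2)->E->(0,3) | ant1:(2,1)->E->(2,2)
  grid max=3 at (2,2)
Step 3: ant0:(0,3)->S->(1,3) | ant1:(2,2)->W->(2,1)
  grid max=3 at (2,1)
Step 4: ant0:(1,3)->N->(0,3) | ant1:(2,1)->E->(2,2)
  grid max=3 at (2,2)
Step 5: ant0:(0,3)->S->(1,3) | ant1:(2,2)->W->(2,1)
  grid max=3 at (2,1)

(1,3) (2,1)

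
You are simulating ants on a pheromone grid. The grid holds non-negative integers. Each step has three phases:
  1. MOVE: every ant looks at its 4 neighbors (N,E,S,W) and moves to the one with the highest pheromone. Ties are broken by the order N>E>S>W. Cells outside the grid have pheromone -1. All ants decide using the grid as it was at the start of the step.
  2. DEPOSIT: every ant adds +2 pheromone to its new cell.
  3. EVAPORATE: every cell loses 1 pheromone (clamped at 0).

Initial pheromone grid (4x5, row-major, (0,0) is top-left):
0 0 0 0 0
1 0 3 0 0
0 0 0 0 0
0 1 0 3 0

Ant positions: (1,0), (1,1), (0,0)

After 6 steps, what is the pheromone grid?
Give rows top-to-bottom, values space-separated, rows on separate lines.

After step 1: ants at (0,0),(1,2),(1,0)
  1 0 0 0 0
  2 0 4 0 0
  0 0 0 0 0
  0 0 0 2 0
After step 2: ants at (1,0),(0,2),(0,0)
  2 0 1 0 0
  3 0 3 0 0
  0 0 0 0 0
  0 0 0 1 0
After step 3: ants at (0,0),(1,2),(1,0)
  3 0 0 0 0
  4 0 4 0 0
  0 0 0 0 0
  0 0 0 0 0
After step 4: ants at (1,0),(0,2),(0,0)
  4 0 1 0 0
  5 0 3 0 0
  0 0 0 0 0
  0 0 0 0 0
After step 5: ants at (0,0),(1,2),(1,0)
  5 0 0 0 0
  6 0 4 0 0
  0 0 0 0 0
  0 0 0 0 0
After step 6: ants at (1,0),(0,2),(0,0)
  6 0 1 0 0
  7 0 3 0 0
  0 0 0 0 0
  0 0 0 0 0

6 0 1 0 0
7 0 3 0 0
0 0 0 0 0
0 0 0 0 0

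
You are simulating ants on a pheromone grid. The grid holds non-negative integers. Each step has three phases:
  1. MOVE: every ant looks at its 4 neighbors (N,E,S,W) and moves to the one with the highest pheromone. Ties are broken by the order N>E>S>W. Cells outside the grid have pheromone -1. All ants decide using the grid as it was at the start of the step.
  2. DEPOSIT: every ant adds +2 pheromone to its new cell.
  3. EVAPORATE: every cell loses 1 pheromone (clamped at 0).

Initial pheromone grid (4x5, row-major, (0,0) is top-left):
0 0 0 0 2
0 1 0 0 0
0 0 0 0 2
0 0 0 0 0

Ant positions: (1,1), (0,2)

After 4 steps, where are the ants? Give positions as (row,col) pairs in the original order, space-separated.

Step 1: ant0:(1,1)->N->(0,1) | ant1:(0,2)->E->(0,3)
  grid max=1 at (0,1)
Step 2: ant0:(0,1)->E->(0,2) | ant1:(0,3)->E->(0,4)
  grid max=2 at (0,4)
Step 3: ant0:(0,2)->E->(0,3) | ant1:(0,4)->S->(1,4)
  grid max=1 at (0,3)
Step 4: ant0:(0,3)->E->(0,4) | ant1:(1,4)->N->(0,4)
  grid max=4 at (0,4)

(0,4) (0,4)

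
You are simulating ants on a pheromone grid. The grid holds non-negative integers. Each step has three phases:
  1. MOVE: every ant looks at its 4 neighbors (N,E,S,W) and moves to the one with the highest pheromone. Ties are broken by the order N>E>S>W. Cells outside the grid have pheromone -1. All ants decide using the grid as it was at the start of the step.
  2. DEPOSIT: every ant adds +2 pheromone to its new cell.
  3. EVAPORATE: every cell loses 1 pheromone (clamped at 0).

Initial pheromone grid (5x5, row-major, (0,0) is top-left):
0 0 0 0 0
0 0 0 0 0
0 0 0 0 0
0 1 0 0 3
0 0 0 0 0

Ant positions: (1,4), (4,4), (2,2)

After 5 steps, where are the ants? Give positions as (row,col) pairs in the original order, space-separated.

Step 1: ant0:(1,4)->N->(0,4) | ant1:(4,4)->N->(3,4) | ant2:(2,2)->N->(1,2)
  grid max=4 at (3,4)
Step 2: ant0:(0,4)->S->(1,4) | ant1:(3,4)->N->(2,4) | ant2:(1,2)->N->(0,2)
  grid max=3 at (3,4)
Step 3: ant0:(1,4)->S->(2,4) | ant1:(2,4)->S->(3,4) | ant2:(0,2)->E->(0,3)
  grid max=4 at (3,4)
Step 4: ant0:(2,4)->S->(3,4) | ant1:(3,4)->N->(2,4) | ant2:(0,3)->E->(0,4)
  grid max=5 at (3,4)
Step 5: ant0:(3,4)->N->(2,4) | ant1:(2,4)->S->(3,4) | ant2:(0,4)->S->(1,4)
  grid max=6 at (3,4)

(2,4) (3,4) (1,4)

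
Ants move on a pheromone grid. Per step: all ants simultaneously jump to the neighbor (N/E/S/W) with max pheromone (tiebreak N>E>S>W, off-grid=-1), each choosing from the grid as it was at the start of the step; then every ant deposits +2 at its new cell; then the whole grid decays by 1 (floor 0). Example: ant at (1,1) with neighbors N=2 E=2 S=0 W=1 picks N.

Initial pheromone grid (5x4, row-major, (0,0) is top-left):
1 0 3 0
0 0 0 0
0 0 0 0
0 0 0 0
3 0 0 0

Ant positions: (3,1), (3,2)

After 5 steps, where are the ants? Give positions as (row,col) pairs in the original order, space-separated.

Step 1: ant0:(3,1)->N->(2,1) | ant1:(3,2)->N->(2,2)
  grid max=2 at (0,2)
Step 2: ant0:(2,1)->E->(2,2) | ant1:(2,2)->W->(2,1)
  grid max=2 at (2,1)
Step 3: ant0:(2,2)->W->(2,1) | ant1:(2,1)->E->(2,2)
  grid max=3 at (2,1)
Step 4: ant0:(2,1)->E->(2,2) | ant1:(2,2)->W->(2,1)
  grid max=4 at (2,1)
Step 5: ant0:(2,2)->W->(2,1) | ant1:(2,1)->E->(2,2)
  grid max=5 at (2,1)

(2,1) (2,2)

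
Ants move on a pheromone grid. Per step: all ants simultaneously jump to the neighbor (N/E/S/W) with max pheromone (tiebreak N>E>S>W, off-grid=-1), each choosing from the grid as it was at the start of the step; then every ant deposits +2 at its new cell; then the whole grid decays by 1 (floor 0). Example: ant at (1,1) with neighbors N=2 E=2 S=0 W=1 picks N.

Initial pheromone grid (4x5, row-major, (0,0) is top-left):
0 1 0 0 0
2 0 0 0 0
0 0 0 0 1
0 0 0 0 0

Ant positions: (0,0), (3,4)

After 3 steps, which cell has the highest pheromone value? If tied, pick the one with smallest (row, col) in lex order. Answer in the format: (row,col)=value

Answer: (1,0)=3

Derivation:
Step 1: ant0:(0,0)->S->(1,0) | ant1:(3,4)->N->(2,4)
  grid max=3 at (1,0)
Step 2: ant0:(1,0)->N->(0,0) | ant1:(2,4)->N->(1,4)
  grid max=2 at (1,0)
Step 3: ant0:(0,0)->S->(1,0) | ant1:(1,4)->S->(2,4)
  grid max=3 at (1,0)
Final grid:
  0 0 0 0 0
  3 0 0 0 0
  0 0 0 0 2
  0 0 0 0 0
Max pheromone 3 at (1,0)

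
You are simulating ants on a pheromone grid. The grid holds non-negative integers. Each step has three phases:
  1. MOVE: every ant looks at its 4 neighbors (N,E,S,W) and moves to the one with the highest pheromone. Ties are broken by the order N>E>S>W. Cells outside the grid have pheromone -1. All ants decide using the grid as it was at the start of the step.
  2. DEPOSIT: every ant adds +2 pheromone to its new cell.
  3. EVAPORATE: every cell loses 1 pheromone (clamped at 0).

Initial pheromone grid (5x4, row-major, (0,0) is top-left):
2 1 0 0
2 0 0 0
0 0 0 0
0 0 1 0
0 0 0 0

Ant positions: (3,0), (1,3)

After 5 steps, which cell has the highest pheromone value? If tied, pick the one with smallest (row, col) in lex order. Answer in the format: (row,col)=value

Step 1: ant0:(3,0)->N->(2,0) | ant1:(1,3)->N->(0,3)
  grid max=1 at (0,0)
Step 2: ant0:(2,0)->N->(1,0) | ant1:(0,3)->S->(1,3)
  grid max=2 at (1,0)
Step 3: ant0:(1,0)->N->(0,0) | ant1:(1,3)->N->(0,3)
  grid max=1 at (0,0)
Step 4: ant0:(0,0)->S->(1,0) | ant1:(0,3)->S->(1,3)
  grid max=2 at (1,0)
Step 5: ant0:(1,0)->N->(0,0) | ant1:(1,3)->N->(0,3)
  grid max=1 at (0,0)
Final grid:
  1 0 0 1
  1 0 0 0
  0 0 0 0
  0 0 0 0
  0 0 0 0
Max pheromone 1 at (0,0)

Answer: (0,0)=1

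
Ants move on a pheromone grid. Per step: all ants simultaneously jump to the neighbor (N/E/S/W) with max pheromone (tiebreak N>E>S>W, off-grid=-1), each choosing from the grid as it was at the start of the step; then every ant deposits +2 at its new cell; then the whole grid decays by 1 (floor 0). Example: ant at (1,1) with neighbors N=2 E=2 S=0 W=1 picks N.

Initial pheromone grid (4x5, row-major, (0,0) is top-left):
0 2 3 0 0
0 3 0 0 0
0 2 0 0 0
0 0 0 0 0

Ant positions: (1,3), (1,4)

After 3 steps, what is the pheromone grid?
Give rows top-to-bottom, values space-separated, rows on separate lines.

After step 1: ants at (0,3),(0,4)
  0 1 2 1 1
  0 2 0 0 0
  0 1 0 0 0
  0 0 0 0 0
After step 2: ants at (0,2),(0,3)
  0 0 3 2 0
  0 1 0 0 0
  0 0 0 0 0
  0 0 0 0 0
After step 3: ants at (0,3),(0,2)
  0 0 4 3 0
  0 0 0 0 0
  0 0 0 0 0
  0 0 0 0 0

0 0 4 3 0
0 0 0 0 0
0 0 0 0 0
0 0 0 0 0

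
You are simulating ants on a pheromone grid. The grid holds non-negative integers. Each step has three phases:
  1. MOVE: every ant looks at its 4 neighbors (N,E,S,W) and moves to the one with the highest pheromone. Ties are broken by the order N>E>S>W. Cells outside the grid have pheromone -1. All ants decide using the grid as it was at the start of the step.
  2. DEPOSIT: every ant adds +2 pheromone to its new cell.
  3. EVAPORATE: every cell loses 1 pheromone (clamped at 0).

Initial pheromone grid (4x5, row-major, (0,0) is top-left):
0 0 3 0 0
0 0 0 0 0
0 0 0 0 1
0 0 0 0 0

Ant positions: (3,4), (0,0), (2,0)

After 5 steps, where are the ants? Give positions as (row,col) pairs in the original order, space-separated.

Step 1: ant0:(3,4)->N->(2,4) | ant1:(0,0)->E->(0,1) | ant2:(2,0)->N->(1,0)
  grid max=2 at (0,2)
Step 2: ant0:(2,4)->N->(1,4) | ant1:(0,1)->E->(0,2) | ant2:(1,0)->N->(0,0)
  grid max=3 at (0,2)
Step 3: ant0:(1,4)->S->(2,4) | ant1:(0,2)->E->(0,3) | ant2:(0,0)->E->(0,1)
  grid max=2 at (0,2)
Step 4: ant0:(2,4)->N->(1,4) | ant1:(0,3)->W->(0,2) | ant2:(0,1)->E->(0,2)
  grid max=5 at (0,2)
Step 5: ant0:(1,4)->S->(2,4) | ant1:(0,2)->E->(0,3) | ant2:(0,2)->E->(0,3)
  grid max=4 at (0,2)

(2,4) (0,3) (0,3)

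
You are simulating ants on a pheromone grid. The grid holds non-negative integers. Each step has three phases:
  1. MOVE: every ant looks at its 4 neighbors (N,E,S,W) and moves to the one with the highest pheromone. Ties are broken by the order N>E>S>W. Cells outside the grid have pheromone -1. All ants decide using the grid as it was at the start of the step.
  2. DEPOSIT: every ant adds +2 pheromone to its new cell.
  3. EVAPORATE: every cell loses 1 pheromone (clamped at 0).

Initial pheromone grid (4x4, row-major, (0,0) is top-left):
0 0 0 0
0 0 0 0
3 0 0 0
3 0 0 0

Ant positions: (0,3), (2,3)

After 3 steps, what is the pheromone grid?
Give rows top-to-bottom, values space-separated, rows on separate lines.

After step 1: ants at (1,3),(1,3)
  0 0 0 0
  0 0 0 3
  2 0 0 0
  2 0 0 0
After step 2: ants at (0,3),(0,3)
  0 0 0 3
  0 0 0 2
  1 0 0 0
  1 0 0 0
After step 3: ants at (1,3),(1,3)
  0 0 0 2
  0 0 0 5
  0 0 0 0
  0 0 0 0

0 0 0 2
0 0 0 5
0 0 0 0
0 0 0 0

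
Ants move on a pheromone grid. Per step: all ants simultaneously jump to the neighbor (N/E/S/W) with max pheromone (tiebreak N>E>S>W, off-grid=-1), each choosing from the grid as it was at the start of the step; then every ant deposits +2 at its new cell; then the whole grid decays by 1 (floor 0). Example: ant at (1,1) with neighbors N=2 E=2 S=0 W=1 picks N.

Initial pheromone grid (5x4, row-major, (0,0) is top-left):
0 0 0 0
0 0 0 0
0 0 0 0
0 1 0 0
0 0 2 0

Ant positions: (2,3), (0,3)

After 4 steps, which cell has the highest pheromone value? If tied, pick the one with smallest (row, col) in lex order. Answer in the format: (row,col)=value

Step 1: ant0:(2,3)->N->(1,3) | ant1:(0,3)->S->(1,3)
  grid max=3 at (1,3)
Step 2: ant0:(1,3)->N->(0,3) | ant1:(1,3)->N->(0,3)
  grid max=3 at (0,3)
Step 3: ant0:(0,3)->S->(1,3) | ant1:(0,3)->S->(1,3)
  grid max=5 at (1,3)
Step 4: ant0:(1,3)->N->(0,3) | ant1:(1,3)->N->(0,3)
  grid max=5 at (0,3)
Final grid:
  0 0 0 5
  0 0 0 4
  0 0 0 0
  0 0 0 0
  0 0 0 0
Max pheromone 5 at (0,3)

Answer: (0,3)=5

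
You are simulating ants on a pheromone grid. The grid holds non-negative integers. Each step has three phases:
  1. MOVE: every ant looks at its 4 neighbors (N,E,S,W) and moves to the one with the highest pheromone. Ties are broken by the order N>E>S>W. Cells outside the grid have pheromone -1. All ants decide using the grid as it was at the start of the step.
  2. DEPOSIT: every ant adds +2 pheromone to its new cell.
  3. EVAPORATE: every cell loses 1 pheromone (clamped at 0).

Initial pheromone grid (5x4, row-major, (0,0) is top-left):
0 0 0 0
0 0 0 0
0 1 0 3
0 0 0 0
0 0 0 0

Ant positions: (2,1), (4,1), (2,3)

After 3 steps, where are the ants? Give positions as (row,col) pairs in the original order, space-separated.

Step 1: ant0:(2,1)->N->(1,1) | ant1:(4,1)->N->(3,1) | ant2:(2,3)->N->(1,3)
  grid max=2 at (2,3)
Step 2: ant0:(1,1)->N->(0,1) | ant1:(3,1)->N->(2,1) | ant2:(1,3)->S->(2,3)
  grid max=3 at (2,3)
Step 3: ant0:(0,1)->E->(0,2) | ant1:(2,1)->N->(1,1) | ant2:(2,3)->N->(1,3)
  grid max=2 at (2,3)

(0,2) (1,1) (1,3)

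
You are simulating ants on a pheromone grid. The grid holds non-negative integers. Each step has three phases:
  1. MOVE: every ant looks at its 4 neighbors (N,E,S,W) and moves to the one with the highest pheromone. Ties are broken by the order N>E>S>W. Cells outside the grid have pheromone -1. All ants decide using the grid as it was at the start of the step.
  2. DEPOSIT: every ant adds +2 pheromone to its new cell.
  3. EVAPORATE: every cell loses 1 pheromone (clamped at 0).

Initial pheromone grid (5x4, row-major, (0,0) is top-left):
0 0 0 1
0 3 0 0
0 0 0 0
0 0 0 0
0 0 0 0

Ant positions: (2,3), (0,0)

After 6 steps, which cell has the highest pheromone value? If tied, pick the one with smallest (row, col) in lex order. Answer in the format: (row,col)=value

Step 1: ant0:(2,3)->N->(1,3) | ant1:(0,0)->E->(0,1)
  grid max=2 at (1,1)
Step 2: ant0:(1,3)->N->(0,3) | ant1:(0,1)->S->(1,1)
  grid max=3 at (1,1)
Step 3: ant0:(0,3)->S->(1,3) | ant1:(1,1)->N->(0,1)
  grid max=2 at (1,1)
Step 4: ant0:(1,3)->N->(0,3) | ant1:(0,1)->S->(1,1)
  grid max=3 at (1,1)
Step 5: ant0:(0,3)->S->(1,3) | ant1:(1,1)->N->(0,1)
  grid max=2 at (1,1)
Step 6: ant0:(1,3)->N->(0,3) | ant1:(0,1)->S->(1,1)
  grid max=3 at (1,1)
Final grid:
  0 0 0 1
  0 3 0 0
  0 0 0 0
  0 0 0 0
  0 0 0 0
Max pheromone 3 at (1,1)

Answer: (1,1)=3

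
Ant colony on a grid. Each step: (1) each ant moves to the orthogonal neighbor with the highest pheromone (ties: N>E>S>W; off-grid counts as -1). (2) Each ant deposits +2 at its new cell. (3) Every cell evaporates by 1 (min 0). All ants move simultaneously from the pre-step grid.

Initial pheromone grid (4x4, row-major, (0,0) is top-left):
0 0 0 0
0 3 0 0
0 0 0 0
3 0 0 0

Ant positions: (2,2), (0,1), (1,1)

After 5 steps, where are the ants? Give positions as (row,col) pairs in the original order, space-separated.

Step 1: ant0:(2,2)->N->(1,2) | ant1:(0,1)->S->(1,1) | ant2:(1,1)->N->(0,1)
  grid max=4 at (1,1)
Step 2: ant0:(1,2)->W->(1,1) | ant1:(1,1)->N->(0,1) | ant2:(0,1)->S->(1,1)
  grid max=7 at (1,1)
Step 3: ant0:(1,1)->N->(0,1) | ant1:(0,1)->S->(1,1) | ant2:(1,1)->N->(0,1)
  grid max=8 at (1,1)
Step 4: ant0:(0,1)->S->(1,1) | ant1:(1,1)->N->(0,1) | ant2:(0,1)->S->(1,1)
  grid max=11 at (1,1)
Step 5: ant0:(1,1)->N->(0,1) | ant1:(0,1)->S->(1,1) | ant2:(1,1)->N->(0,1)
  grid max=12 at (1,1)

(0,1) (1,1) (0,1)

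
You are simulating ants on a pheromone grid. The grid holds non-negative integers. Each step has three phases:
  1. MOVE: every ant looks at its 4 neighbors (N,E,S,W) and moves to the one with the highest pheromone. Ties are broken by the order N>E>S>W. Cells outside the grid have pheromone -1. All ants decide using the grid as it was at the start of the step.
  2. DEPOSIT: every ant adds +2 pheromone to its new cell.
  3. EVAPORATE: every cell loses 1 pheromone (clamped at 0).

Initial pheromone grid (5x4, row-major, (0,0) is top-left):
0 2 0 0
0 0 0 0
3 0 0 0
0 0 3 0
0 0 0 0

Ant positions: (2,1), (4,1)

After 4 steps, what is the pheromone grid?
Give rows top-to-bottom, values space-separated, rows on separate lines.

After step 1: ants at (2,0),(3,1)
  0 1 0 0
  0 0 0 0
  4 0 0 0
  0 1 2 0
  0 0 0 0
After step 2: ants at (1,0),(3,2)
  0 0 0 0
  1 0 0 0
  3 0 0 0
  0 0 3 0
  0 0 0 0
After step 3: ants at (2,0),(2,2)
  0 0 0 0
  0 0 0 0
  4 0 1 0
  0 0 2 0
  0 0 0 0
After step 4: ants at (1,0),(3,2)
  0 0 0 0
  1 0 0 0
  3 0 0 0
  0 0 3 0
  0 0 0 0

0 0 0 0
1 0 0 0
3 0 0 0
0 0 3 0
0 0 0 0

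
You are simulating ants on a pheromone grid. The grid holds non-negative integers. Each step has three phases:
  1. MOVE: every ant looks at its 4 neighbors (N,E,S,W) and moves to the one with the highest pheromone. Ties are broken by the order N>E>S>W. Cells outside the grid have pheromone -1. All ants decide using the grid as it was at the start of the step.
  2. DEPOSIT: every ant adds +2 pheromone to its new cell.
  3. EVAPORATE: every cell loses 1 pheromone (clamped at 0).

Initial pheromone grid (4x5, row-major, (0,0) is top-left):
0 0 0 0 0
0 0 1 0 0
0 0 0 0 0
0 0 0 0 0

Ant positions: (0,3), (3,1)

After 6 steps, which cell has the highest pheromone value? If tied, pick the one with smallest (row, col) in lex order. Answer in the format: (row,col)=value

Answer: (0,3)=2

Derivation:
Step 1: ant0:(0,3)->E->(0,4) | ant1:(3,1)->N->(2,1)
  grid max=1 at (0,4)
Step 2: ant0:(0,4)->S->(1,4) | ant1:(2,1)->N->(1,1)
  grid max=1 at (1,1)
Step 3: ant0:(1,4)->N->(0,4) | ant1:(1,1)->N->(0,1)
  grid max=1 at (0,1)
Step 4: ant0:(0,4)->S->(1,4) | ant1:(0,1)->E->(0,2)
  grid max=1 at (0,2)
Step 5: ant0:(1,4)->N->(0,4) | ant1:(0,2)->E->(0,3)
  grid max=1 at (0,3)
Step 6: ant0:(0,4)->W->(0,3) | ant1:(0,3)->E->(0,4)
  grid max=2 at (0,3)
Final grid:
  0 0 0 2 2
  0 0 0 0 0
  0 0 0 0 0
  0 0 0 0 0
Max pheromone 2 at (0,3)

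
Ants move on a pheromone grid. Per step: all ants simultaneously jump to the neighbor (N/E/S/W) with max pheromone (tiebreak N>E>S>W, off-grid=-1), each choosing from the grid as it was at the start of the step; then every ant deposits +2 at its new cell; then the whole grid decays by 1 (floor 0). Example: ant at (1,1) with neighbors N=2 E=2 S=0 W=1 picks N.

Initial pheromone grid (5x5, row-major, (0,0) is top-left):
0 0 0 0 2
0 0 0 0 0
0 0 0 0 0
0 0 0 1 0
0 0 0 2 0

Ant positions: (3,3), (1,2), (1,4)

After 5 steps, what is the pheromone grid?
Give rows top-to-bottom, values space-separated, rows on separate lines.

After step 1: ants at (4,3),(0,2),(0,4)
  0 0 1 0 3
  0 0 0 0 0
  0 0 0 0 0
  0 0 0 0 0
  0 0 0 3 0
After step 2: ants at (3,3),(0,3),(1,4)
  0 0 0 1 2
  0 0 0 0 1
  0 0 0 0 0
  0 0 0 1 0
  0 0 0 2 0
After step 3: ants at (4,3),(0,4),(0,4)
  0 0 0 0 5
  0 0 0 0 0
  0 0 0 0 0
  0 0 0 0 0
  0 0 0 3 0
After step 4: ants at (3,3),(1,4),(1,4)
  0 0 0 0 4
  0 0 0 0 3
  0 0 0 0 0
  0 0 0 1 0
  0 0 0 2 0
After step 5: ants at (4,3),(0,4),(0,4)
  0 0 0 0 7
  0 0 0 0 2
  0 0 0 0 0
  0 0 0 0 0
  0 0 0 3 0

0 0 0 0 7
0 0 0 0 2
0 0 0 0 0
0 0 0 0 0
0 0 0 3 0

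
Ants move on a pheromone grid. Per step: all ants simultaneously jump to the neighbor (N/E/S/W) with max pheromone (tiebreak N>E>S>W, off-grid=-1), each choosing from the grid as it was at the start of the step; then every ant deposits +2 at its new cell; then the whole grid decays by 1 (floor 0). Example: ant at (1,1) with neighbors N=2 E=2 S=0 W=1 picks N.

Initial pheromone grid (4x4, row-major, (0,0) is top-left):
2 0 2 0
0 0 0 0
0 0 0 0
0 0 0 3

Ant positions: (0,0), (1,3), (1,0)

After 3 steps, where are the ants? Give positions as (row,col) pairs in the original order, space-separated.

Step 1: ant0:(0,0)->E->(0,1) | ant1:(1,3)->N->(0,3) | ant2:(1,0)->N->(0,0)
  grid max=3 at (0,0)
Step 2: ant0:(0,1)->W->(0,0) | ant1:(0,3)->W->(0,2) | ant2:(0,0)->E->(0,1)
  grid max=4 at (0,0)
Step 3: ant0:(0,0)->E->(0,1) | ant1:(0,2)->W->(0,1) | ant2:(0,1)->W->(0,0)
  grid max=5 at (0,0)

(0,1) (0,1) (0,0)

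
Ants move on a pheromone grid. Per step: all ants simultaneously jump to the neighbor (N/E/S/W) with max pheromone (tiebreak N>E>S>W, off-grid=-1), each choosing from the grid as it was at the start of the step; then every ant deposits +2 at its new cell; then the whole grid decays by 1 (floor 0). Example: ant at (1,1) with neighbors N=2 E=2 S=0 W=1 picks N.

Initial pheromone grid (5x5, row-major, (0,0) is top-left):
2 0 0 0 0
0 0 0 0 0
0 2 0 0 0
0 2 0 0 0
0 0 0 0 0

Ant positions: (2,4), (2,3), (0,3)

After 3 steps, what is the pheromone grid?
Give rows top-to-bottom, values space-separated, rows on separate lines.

After step 1: ants at (1,4),(1,3),(0,4)
  1 0 0 0 1
  0 0 0 1 1
  0 1 0 0 0
  0 1 0 0 0
  0 0 0 0 0
After step 2: ants at (0,4),(1,4),(1,4)
  0 0 0 0 2
  0 0 0 0 4
  0 0 0 0 0
  0 0 0 0 0
  0 0 0 0 0
After step 3: ants at (1,4),(0,4),(0,4)
  0 0 0 0 5
  0 0 0 0 5
  0 0 0 0 0
  0 0 0 0 0
  0 0 0 0 0

0 0 0 0 5
0 0 0 0 5
0 0 0 0 0
0 0 0 0 0
0 0 0 0 0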